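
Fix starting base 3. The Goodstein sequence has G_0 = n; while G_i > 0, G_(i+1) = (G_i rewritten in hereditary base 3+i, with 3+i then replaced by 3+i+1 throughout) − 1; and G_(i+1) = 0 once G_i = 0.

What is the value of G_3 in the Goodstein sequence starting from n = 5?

G_0 = 5. HB_3(5) = 3 + 2. Bump = 6. G_1 = 5.
G_1 = 5. HB_4(5) = 4 + 1. Bump = 6. G_2 = 5.
G_2 = 5. HB_5(5) = 5. Bump = 6. G_3 = 5.

5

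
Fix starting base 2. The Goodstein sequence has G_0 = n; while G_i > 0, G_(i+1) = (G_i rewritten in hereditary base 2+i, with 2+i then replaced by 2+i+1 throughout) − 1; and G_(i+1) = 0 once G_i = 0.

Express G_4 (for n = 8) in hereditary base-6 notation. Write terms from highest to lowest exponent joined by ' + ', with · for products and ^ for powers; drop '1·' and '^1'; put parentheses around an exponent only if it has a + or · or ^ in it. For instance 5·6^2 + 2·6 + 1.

base 2: 8 = 2^(2 + 1); at 3: 3^(3 + 1) = 81; next = 80
base 3: 80 = 2·3^3 + 2·3^2 + 2·3 + 2; at 4: 2·4^4 + 2·4^2 + 2·4 + 2 = 554; next = 553
base 4: 553 = 2·4^4 + 2·4^2 + 2·4 + 1; at 5: 2·5^5 + 2·5^2 + 2·5 + 1 = 6311; next = 6310
base 5: 6310 = 2·5^5 + 2·5^2 + 2·5; at 6: 2·6^6 + 2·6^2 + 2·6 = 93396; next = 93395
base 6: 93395 = 2·6^6 + 2·6^2 + 6 + 5; at 7: 2·7^7 + 2·7^2 + 7 + 5 = 1647196; next = 1647195

2·6^6 + 2·6^2 + 6 + 5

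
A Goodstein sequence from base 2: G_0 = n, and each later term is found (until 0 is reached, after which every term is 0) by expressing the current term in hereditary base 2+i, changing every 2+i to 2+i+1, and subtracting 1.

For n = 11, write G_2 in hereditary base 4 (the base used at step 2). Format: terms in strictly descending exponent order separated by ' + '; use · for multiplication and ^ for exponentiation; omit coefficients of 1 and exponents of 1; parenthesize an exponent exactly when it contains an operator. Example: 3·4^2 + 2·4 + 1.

4^(4 + 1) + 3

base 2: 11 = 2^(2 + 1) + 2 + 1; at 3: 3^(3 + 1) + 3 + 1 = 85; next = 84
base 3: 84 = 3^(3 + 1) + 3; at 4: 4^(4 + 1) + 4 = 1028; next = 1027
base 4: 1027 = 4^(4 + 1) + 3; at 5: 5^(5 + 1) + 3 = 15628; next = 15627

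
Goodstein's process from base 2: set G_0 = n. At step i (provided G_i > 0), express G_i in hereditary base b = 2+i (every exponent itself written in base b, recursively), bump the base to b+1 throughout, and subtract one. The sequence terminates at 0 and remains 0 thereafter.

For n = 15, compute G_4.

326593

15 —HB2→ 2^(2 + 1) + 2^2 + 2 + 1 —bump→ 3^(3 + 1) + 3^3 + 3 + 1 = 112 —(−1)→ 111
111 —HB3→ 3^(3 + 1) + 3^3 + 3 —bump→ 4^(4 + 1) + 4^4 + 4 = 1284 —(−1)→ 1283
1283 —HB4→ 4^(4 + 1) + 4^4 + 3 —bump→ 5^(5 + 1) + 5^5 + 3 = 18753 —(−1)→ 18752
18752 —HB5→ 5^(5 + 1) + 5^5 + 2 —bump→ 6^(6 + 1) + 6^6 + 2 = 326594 —(−1)→ 326593
326593 —HB6→ 6^(6 + 1) + 6^6 + 1 —bump→ 7^(7 + 1) + 7^7 + 1 = 6588345 —(−1)→ 6588344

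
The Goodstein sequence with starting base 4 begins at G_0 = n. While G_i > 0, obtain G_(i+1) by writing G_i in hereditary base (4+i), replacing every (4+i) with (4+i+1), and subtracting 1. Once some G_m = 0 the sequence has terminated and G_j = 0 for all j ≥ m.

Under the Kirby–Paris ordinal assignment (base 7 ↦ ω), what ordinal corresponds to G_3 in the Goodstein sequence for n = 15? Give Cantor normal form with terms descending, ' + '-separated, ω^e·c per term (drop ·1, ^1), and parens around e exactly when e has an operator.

ω·3

15 —HB4→ 3·4 + 3 —bump→ 3·5 + 3 = 18 —(−1)→ 17
17 —HB5→ 3·5 + 2 —bump→ 3·6 + 2 = 20 —(−1)→ 19
19 —HB6→ 3·6 + 1 —bump→ 3·7 + 1 = 22 —(−1)→ 21
21 —HB7→ 3·7 —bump→ 3·8 = 24 —(−1)→ 23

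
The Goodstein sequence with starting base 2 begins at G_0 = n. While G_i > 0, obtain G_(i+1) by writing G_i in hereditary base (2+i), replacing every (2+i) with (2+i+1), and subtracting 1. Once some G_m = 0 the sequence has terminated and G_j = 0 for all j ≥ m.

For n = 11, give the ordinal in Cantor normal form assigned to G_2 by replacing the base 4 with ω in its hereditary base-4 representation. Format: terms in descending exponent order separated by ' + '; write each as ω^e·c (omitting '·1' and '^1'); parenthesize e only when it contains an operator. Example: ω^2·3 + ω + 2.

ω^(ω + 1) + 3

step 0: 11 = 2^(2 + 1) + 2 + 1; sub 3 for 2: 3^(3 + 1) + 3 + 1; = 85; G_1 = 85−1 = 84
step 1: 84 = 3^(3 + 1) + 3; sub 4 for 3: 4^(4 + 1) + 4; = 1028; G_2 = 1028−1 = 1027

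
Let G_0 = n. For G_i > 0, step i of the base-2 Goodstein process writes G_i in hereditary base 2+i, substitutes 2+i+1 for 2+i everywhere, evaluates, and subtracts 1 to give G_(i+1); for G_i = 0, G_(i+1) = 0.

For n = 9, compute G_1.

81

G_0 = 9. HB_2(9) = 2^(2 + 1) + 1. Bump = 82. G_1 = 81.
G_1 = 81. HB_3(81) = 3^(3 + 1). Bump = 1024. G_2 = 1023.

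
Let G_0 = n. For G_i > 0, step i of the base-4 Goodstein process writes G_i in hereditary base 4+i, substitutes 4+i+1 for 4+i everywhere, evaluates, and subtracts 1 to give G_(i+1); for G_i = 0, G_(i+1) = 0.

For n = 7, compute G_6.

5

[0] 7 ≡ 4 + 3 (base 4). Lift 5: 8. −1: 7.
[1] 7 ≡ 5 + 2 (base 5). Lift 6: 8. −1: 7.
[2] 7 ≡ 6 + 1 (base 6). Lift 7: 8. −1: 7.
[3] 7 ≡ 7 (base 7). Lift 8: 8. −1: 7.
[4] 7 ≡ 7 (base 8). Lift 9: 7. −1: 6.
[5] 6 ≡ 6 (base 9). Lift 10: 6. −1: 5.
[6] 5 ≡ 5 (base 10). Lift 11: 5. −1: 4.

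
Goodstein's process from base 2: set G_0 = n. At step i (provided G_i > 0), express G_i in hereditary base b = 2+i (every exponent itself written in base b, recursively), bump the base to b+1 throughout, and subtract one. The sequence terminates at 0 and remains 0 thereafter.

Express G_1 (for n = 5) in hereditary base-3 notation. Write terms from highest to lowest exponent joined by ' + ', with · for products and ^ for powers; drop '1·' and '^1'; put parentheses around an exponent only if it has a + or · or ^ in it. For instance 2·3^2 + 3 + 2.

[0] 5 ≡ 2^2 + 1 (base 2). Lift 3: 28. −1: 27.
[1] 27 ≡ 3^3 (base 3). Lift 4: 256. −1: 255.

3^3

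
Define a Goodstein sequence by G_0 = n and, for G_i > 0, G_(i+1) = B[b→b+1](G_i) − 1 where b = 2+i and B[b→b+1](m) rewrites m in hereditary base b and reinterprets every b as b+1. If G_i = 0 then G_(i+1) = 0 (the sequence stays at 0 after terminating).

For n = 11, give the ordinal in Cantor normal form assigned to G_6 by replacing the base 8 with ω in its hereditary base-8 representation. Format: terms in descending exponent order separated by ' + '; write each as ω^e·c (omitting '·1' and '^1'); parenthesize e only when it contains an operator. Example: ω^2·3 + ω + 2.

G_0=11  [base 2] 2^(2 + 1) + 2 + 1  →[2↦3]→  3^(3 + 1) + 3 + 1 = 85  −1 ⇒ G_1=84
G_1=84  [base 3] 3^(3 + 1) + 3  →[3↦4]→  4^(4 + 1) + 4 = 1028  −1 ⇒ G_2=1027
G_2=1027  [base 4] 4^(4 + 1) + 3  →[4↦5]→  5^(5 + 1) + 3 = 15628  −1 ⇒ G_3=15627
G_3=15627  [base 5] 5^(5 + 1) + 2  →[5↦6]→  6^(6 + 1) + 2 = 279938  −1 ⇒ G_4=279937
G_4=279937  [base 6] 6^(6 + 1) + 1  →[6↦7]→  7^(7 + 1) + 1 = 5764802  −1 ⇒ G_5=5764801
G_5=5764801  [base 7] 7^(7 + 1)  →[7↦8]→  8^(8 + 1) = 134217728  −1 ⇒ G_6=134217727
G_6=134217727  [base 8] 7·8^8 + 7·8^7 + 7·8^6 + 7·8^5 + 7·8^4 + 7·8^3 + 7·8^2 + 7·8 + 7  →[8↦9]→  7·9^9 + 7·9^7 + 7·9^6 + 7·9^5 + 7·9^4 + 7·9^3 + 7·9^2 + 7·9 + 7 = 2749609303  −1 ⇒ G_7=2749609302

ω^ω·7 + ω^7·7 + ω^6·7 + ω^5·7 + ω^4·7 + ω^3·7 + ω^2·7 + ω·7 + 7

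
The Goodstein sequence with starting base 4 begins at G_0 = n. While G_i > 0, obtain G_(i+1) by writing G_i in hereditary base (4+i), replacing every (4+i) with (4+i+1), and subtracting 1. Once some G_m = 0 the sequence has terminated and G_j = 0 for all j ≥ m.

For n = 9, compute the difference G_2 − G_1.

1

(0) 9|_4 = 2·4 + 1 ↦ 2·5 + 1|_5 = 11 ⇒ 10
(1) 10|_5 = 2·5 ↦ 2·6|_6 = 12 ⇒ 11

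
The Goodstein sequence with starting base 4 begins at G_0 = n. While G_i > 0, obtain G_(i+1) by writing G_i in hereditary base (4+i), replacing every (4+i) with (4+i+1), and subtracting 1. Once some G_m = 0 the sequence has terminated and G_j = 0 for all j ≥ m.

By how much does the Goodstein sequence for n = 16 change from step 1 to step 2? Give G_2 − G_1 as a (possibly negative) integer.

3

[0] 16 ≡ 4^2 (base 4). Lift 5: 25. −1: 24.
[1] 24 ≡ 4·5 + 4 (base 5). Lift 6: 28. −1: 27.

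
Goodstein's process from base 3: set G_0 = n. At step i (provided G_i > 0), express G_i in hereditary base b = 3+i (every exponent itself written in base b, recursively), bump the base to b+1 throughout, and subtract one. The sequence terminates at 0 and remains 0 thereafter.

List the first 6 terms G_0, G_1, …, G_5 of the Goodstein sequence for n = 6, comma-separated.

6 —HB3→ 2·3 —bump→ 2·4 = 8 —(−1)→ 7
7 —HB4→ 4 + 3 —bump→ 5 + 3 = 8 —(−1)→ 7
7 —HB5→ 5 + 2 —bump→ 6 + 2 = 8 —(−1)→ 7
7 —HB6→ 6 + 1 —bump→ 7 + 1 = 8 —(−1)→ 7
7 —HB7→ 7 —bump→ 8 = 8 —(−1)→ 7

6, 7, 7, 7, 7, 7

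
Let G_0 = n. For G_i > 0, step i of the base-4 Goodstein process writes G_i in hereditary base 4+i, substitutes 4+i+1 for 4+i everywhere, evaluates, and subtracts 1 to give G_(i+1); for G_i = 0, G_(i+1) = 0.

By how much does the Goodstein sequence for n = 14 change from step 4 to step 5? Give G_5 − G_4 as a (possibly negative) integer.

step 0: 14 = 3·4 + 2; sub 5 for 4: 3·5 + 2; = 17; G_1 = 17−1 = 16
step 1: 16 = 3·5 + 1; sub 6 for 5: 3·6 + 1; = 19; G_2 = 19−1 = 18
step 2: 18 = 3·6; sub 7 for 6: 3·7; = 21; G_3 = 21−1 = 20
step 3: 20 = 2·7 + 6; sub 8 for 7: 2·8 + 6; = 22; G_4 = 22−1 = 21
step 4: 21 = 2·8 + 5; sub 9 for 8: 2·9 + 5; = 23; G_5 = 23−1 = 22

1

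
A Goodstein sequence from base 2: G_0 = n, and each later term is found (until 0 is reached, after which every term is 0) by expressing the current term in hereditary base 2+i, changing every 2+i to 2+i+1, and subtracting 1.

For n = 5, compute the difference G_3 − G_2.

212

base 2: 5 = 2^2 + 1; at 3: 3^3 + 1 = 28; next = 27
base 3: 27 = 3^3; at 4: 4^4 = 256; next = 255
base 4: 255 = 3·4^3 + 3·4^2 + 3·4 + 3; at 5: 3·5^3 + 3·5^2 + 3·5 + 3 = 468; next = 467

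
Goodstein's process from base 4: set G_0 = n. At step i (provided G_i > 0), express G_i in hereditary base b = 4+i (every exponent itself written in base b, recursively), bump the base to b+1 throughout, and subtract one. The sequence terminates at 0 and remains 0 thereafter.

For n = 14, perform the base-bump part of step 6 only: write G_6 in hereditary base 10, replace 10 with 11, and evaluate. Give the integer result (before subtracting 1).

25

G_0=14  [base 4] 3·4 + 2  →[4↦5]→  3·5 + 2 = 17  −1 ⇒ G_1=16
G_1=16  [base 5] 3·5 + 1  →[5↦6]→  3·6 + 1 = 19  −1 ⇒ G_2=18
G_2=18  [base 6] 3·6  →[6↦7]→  3·7 = 21  −1 ⇒ G_3=20
G_3=20  [base 7] 2·7 + 6  →[7↦8]→  2·8 + 6 = 22  −1 ⇒ G_4=21
G_4=21  [base 8] 2·8 + 5  →[8↦9]→  2·9 + 5 = 23  −1 ⇒ G_5=22
G_5=22  [base 9] 2·9 + 4  →[9↦10]→  2·10 + 4 = 24  −1 ⇒ G_6=23
G_6=23  [base 10] 2·10 + 3  →[10↦11]→  2·11 + 3 = 25  −1 ⇒ G_7=24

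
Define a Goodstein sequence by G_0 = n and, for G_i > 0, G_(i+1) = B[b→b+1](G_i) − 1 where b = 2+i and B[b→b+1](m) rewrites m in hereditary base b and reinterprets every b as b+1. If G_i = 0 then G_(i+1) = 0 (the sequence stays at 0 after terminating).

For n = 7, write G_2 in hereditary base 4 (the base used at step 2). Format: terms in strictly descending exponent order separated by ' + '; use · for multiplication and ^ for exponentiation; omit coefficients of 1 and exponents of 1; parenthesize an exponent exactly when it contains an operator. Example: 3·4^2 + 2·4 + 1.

4^4 + 3

7 —HB2→ 2^2 + 2 + 1 —bump→ 3^3 + 3 + 1 = 31 —(−1)→ 30
30 —HB3→ 3^3 + 3 —bump→ 4^4 + 4 = 260 —(−1)→ 259
259 —HB4→ 4^4 + 3 —bump→ 5^5 + 3 = 3128 —(−1)→ 3127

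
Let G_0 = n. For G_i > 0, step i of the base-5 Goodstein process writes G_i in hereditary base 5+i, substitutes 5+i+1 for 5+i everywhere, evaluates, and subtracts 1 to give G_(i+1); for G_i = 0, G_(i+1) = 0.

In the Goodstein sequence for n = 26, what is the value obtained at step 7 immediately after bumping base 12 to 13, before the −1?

79

(0) 26|_5 = 5^2 + 1 ↦ 6^2 + 1|_6 = 37 ⇒ 36
(1) 36|_6 = 6^2 ↦ 7^2|_7 = 49 ⇒ 48
(2) 48|_7 = 6·7 + 6 ↦ 6·8 + 6|_8 = 54 ⇒ 53
(3) 53|_8 = 6·8 + 5 ↦ 6·9 + 5|_9 = 59 ⇒ 58
(4) 58|_9 = 6·9 + 4 ↦ 6·10 + 4|_10 = 64 ⇒ 63
(5) 63|_10 = 6·10 + 3 ↦ 6·11 + 3|_11 = 69 ⇒ 68
(6) 68|_11 = 6·11 + 2 ↦ 6·12 + 2|_12 = 74 ⇒ 73
(7) 73|_12 = 6·12 + 1 ↦ 6·13 + 1|_13 = 79 ⇒ 78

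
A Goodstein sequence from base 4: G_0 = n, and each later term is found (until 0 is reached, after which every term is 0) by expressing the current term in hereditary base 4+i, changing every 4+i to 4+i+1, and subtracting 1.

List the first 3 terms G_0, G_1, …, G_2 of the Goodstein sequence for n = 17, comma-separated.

[0] 17 ≡ 4^2 + 1 (base 4). Lift 5: 26. −1: 25.
[1] 25 ≡ 5^2 (base 5). Lift 6: 36. −1: 35.

17, 25, 35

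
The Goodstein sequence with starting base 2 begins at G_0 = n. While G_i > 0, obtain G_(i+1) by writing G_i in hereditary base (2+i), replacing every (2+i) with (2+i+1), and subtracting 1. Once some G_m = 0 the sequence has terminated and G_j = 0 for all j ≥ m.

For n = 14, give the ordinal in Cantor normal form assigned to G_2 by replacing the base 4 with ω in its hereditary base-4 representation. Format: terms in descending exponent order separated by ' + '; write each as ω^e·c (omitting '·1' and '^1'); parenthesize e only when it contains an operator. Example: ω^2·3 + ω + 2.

14 —HB2→ 2^(2 + 1) + 2^2 + 2 —bump→ 3^(3 + 1) + 3^3 + 3 = 111 —(−1)→ 110
110 —HB3→ 3^(3 + 1) + 3^3 + 2 —bump→ 4^(4 + 1) + 4^4 + 2 = 1282 —(−1)→ 1281

ω^(ω + 1) + ω^ω + 1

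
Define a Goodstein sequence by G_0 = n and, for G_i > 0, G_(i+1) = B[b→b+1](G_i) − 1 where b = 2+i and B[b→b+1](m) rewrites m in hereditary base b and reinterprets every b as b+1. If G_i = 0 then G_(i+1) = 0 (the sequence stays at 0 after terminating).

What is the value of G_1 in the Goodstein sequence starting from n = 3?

3

G_0 = 3. HB_2(3) = 2 + 1. Bump = 4. G_1 = 3.
G_1 = 3. HB_3(3) = 3. Bump = 4. G_2 = 3.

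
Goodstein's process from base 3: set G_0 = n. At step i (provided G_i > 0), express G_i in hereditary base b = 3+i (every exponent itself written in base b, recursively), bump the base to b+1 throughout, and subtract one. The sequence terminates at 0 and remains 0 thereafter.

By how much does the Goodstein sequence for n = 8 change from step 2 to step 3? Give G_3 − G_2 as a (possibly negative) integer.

1

(0) 8|_3 = 2·3 + 2 ↦ 2·4 + 2|_4 = 10 ⇒ 9
(1) 9|_4 = 2·4 + 1 ↦ 2·5 + 1|_5 = 11 ⇒ 10
(2) 10|_5 = 2·5 ↦ 2·6|_6 = 12 ⇒ 11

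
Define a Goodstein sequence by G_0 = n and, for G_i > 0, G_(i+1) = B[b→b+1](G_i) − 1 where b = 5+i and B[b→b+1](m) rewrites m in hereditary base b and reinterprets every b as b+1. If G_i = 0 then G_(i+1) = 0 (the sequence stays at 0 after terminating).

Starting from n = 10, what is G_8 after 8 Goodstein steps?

(0) 10|_5 = 2·5 ↦ 2·6|_6 = 12 ⇒ 11
(1) 11|_6 = 6 + 5 ↦ 7 + 5|_7 = 12 ⇒ 11
(2) 11|_7 = 7 + 4 ↦ 8 + 4|_8 = 12 ⇒ 11
(3) 11|_8 = 8 + 3 ↦ 9 + 3|_9 = 12 ⇒ 11
(4) 11|_9 = 9 + 2 ↦ 10 + 2|_10 = 12 ⇒ 11
(5) 11|_10 = 10 + 1 ↦ 11 + 1|_11 = 12 ⇒ 11
(6) 11|_11 = 11 ↦ 12|_12 = 12 ⇒ 11
(7) 11|_12 = 11 ↦ 11|_13 = 11 ⇒ 10
(8) 10|_13 = 10 ↦ 10|_14 = 10 ⇒ 9

10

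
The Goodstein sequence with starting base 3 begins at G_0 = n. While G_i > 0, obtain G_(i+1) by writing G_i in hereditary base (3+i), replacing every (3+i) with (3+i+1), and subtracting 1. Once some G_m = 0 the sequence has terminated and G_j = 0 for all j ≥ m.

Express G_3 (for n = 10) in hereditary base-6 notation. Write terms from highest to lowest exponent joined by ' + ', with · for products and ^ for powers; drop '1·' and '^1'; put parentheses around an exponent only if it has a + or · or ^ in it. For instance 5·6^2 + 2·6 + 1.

[0] 10 ≡ 3^2 + 1 (base 3). Lift 4: 17. −1: 16.
[1] 16 ≡ 4^2 (base 4). Lift 5: 25. −1: 24.
[2] 24 ≡ 4·5 + 4 (base 5). Lift 6: 28. −1: 27.

4·6 + 3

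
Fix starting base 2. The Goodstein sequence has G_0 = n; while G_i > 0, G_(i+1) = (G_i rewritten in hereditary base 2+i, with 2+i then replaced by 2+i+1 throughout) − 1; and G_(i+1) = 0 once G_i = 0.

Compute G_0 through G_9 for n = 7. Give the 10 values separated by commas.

[0] 7 ≡ 2^2 + 2 + 1 (base 2). Lift 3: 31. −1: 30.
[1] 30 ≡ 3^3 + 3 (base 3). Lift 4: 260. −1: 259.
[2] 259 ≡ 4^4 + 3 (base 4). Lift 5: 3128. −1: 3127.
[3] 3127 ≡ 5^5 + 2 (base 5). Lift 6: 46658. −1: 46657.
[4] 46657 ≡ 6^6 + 1 (base 6). Lift 7: 823544. −1: 823543.
[5] 823543 ≡ 7^7 (base 7). Lift 8: 16777216. −1: 16777215.
[6] 16777215 ≡ 7·8^7 + 7·8^6 + 7·8^5 + 7·8^4 + 7·8^3 + 7·8^2 + 7·8 + 7 (base 8). Lift 9: 37665880. −1: 37665879.
[7] 37665879 ≡ 7·9^7 + 7·9^6 + 7·9^5 + 7·9^4 + 7·9^3 + 7·9^2 + 7·9 + 6 (base 9). Lift 10: 77777776. −1: 77777775.
[8] 77777775 ≡ 7·10^7 + 7·10^6 + 7·10^5 + 7·10^4 + 7·10^3 + 7·10^2 + 7·10 + 5 (base 10). Lift 11: 150051214. −1: 150051213.

7, 30, 259, 3127, 46657, 823543, 16777215, 37665879, 77777775, 150051213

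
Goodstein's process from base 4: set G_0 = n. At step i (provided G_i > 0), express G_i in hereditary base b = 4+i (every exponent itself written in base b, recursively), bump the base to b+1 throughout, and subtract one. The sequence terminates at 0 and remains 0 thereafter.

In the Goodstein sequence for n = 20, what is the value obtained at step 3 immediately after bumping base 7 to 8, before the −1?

G_0 = 20. HB_4(20) = 4^2 + 4. Bump = 30. G_1 = 29.
G_1 = 29. HB_5(29) = 5^2 + 4. Bump = 40. G_2 = 39.
G_2 = 39. HB_6(39) = 6^2 + 3. Bump = 52. G_3 = 51.
G_3 = 51. HB_7(51) = 7^2 + 2. Bump = 66. G_4 = 65.

66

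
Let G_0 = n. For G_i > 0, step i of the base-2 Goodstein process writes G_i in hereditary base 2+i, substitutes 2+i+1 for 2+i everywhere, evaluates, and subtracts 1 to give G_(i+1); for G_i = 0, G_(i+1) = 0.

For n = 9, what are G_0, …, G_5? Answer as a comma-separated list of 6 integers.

9, 81, 1023, 9842, 140743, 2471826

G_0=9  [base 2] 2^(2 + 1) + 1  →[2↦3]→  3^(3 + 1) + 1 = 82  −1 ⇒ G_1=81
G_1=81  [base 3] 3^(3 + 1)  →[3↦4]→  4^(4 + 1) = 1024  −1 ⇒ G_2=1023
G_2=1023  [base 4] 3·4^4 + 3·4^3 + 3·4^2 + 3·4 + 3  →[4↦5]→  3·5^5 + 3·5^3 + 3·5^2 + 3·5 + 3 = 9843  −1 ⇒ G_3=9842
G_3=9842  [base 5] 3·5^5 + 3·5^3 + 3·5^2 + 3·5 + 2  →[5↦6]→  3·6^6 + 3·6^3 + 3·6^2 + 3·6 + 2 = 140744  −1 ⇒ G_4=140743
G_4=140743  [base 6] 3·6^6 + 3·6^3 + 3·6^2 + 3·6 + 1  →[6↦7]→  3·7^7 + 3·7^3 + 3·7^2 + 3·7 + 1 = 2471827  −1 ⇒ G_5=2471826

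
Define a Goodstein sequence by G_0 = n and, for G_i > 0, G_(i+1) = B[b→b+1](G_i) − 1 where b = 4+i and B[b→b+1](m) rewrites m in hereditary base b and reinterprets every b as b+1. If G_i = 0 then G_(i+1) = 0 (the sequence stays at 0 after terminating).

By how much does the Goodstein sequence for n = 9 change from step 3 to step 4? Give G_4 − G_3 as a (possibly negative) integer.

0

G_0=9  [base 4] 2·4 + 1  →[4↦5]→  2·5 + 1 = 11  −1 ⇒ G_1=10
G_1=10  [base 5] 2·5  →[5↦6]→  2·6 = 12  −1 ⇒ G_2=11
G_2=11  [base 6] 6 + 5  →[6↦7]→  7 + 5 = 12  −1 ⇒ G_3=11
G_3=11  [base 7] 7 + 4  →[7↦8]→  8 + 4 = 12  −1 ⇒ G_4=11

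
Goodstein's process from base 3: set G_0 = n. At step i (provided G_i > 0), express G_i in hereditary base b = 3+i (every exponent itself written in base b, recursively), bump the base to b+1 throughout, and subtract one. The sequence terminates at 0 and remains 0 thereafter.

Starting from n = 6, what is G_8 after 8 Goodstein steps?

4

i=0: 6 = 2·3 (b=3); 3→4: 2·4 = 8; 8−1 = 7
i=1: 7 = 4 + 3 (b=4); 4→5: 5 + 3 = 8; 8−1 = 7
i=2: 7 = 5 + 2 (b=5); 5→6: 6 + 2 = 8; 8−1 = 7
i=3: 7 = 6 + 1 (b=6); 6→7: 7 + 1 = 8; 8−1 = 7
i=4: 7 = 7 (b=7); 7→8: 8 = 8; 8−1 = 7
i=5: 7 = 7 (b=8); 8→9: 7 = 7; 7−1 = 6
i=6: 6 = 6 (b=9); 9→10: 6 = 6; 6−1 = 5
i=7: 5 = 5 (b=10); 10→11: 5 = 5; 5−1 = 4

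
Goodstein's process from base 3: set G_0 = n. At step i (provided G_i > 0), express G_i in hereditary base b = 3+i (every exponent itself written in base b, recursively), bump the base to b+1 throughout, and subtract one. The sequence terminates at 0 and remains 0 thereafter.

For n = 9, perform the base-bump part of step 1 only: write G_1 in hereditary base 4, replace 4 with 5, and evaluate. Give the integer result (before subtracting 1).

base 3: 9 = 3^2; at 4: 4^2 = 16; next = 15
base 4: 15 = 3·4 + 3; at 5: 3·5 + 3 = 18; next = 17

18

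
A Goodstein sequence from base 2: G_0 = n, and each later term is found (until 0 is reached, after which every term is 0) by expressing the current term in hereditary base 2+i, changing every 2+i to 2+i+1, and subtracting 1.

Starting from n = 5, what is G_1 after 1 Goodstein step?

27

5 —HB2→ 2^2 + 1 —bump→ 3^3 + 1 = 28 —(−1)→ 27
27 —HB3→ 3^3 —bump→ 4^4 = 256 —(−1)→ 255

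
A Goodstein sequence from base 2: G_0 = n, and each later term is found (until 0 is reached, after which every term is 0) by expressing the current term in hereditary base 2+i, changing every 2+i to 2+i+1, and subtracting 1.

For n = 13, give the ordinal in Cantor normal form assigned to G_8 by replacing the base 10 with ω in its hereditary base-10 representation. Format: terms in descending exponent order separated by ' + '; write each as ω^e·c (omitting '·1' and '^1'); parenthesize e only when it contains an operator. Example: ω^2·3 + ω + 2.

G_0=13  [base 2] 2^(2 + 1) + 2^2 + 1  →[2↦3]→  3^(3 + 1) + 3^3 + 1 = 109  −1 ⇒ G_1=108
G_1=108  [base 3] 3^(3 + 1) + 3^3  →[3↦4]→  4^(4 + 1) + 4^4 = 1280  −1 ⇒ G_2=1279
G_2=1279  [base 4] 4^(4 + 1) + 3·4^3 + 3·4^2 + 3·4 + 3  →[4↦5]→  5^(5 + 1) + 3·5^3 + 3·5^2 + 3·5 + 3 = 16093  −1 ⇒ G_3=16092
G_3=16092  [base 5] 5^(5 + 1) + 3·5^3 + 3·5^2 + 3·5 + 2  →[5↦6]→  6^(6 + 1) + 3·6^3 + 3·6^2 + 3·6 + 2 = 280712  −1 ⇒ G_4=280711
G_4=280711  [base 6] 6^(6 + 1) + 3·6^3 + 3·6^2 + 3·6 + 1  →[6↦7]→  7^(7 + 1) + 3·7^3 + 3·7^2 + 3·7 + 1 = 5765999  −1 ⇒ G_5=5765998
G_5=5765998  [base 7] 7^(7 + 1) + 3·7^3 + 3·7^2 + 3·7  →[7↦8]→  8^(8 + 1) + 3·8^3 + 3·8^2 + 3·8 = 134219480  −1 ⇒ G_6=134219479
G_6=134219479  [base 8] 8^(8 + 1) + 3·8^3 + 3·8^2 + 2·8 + 7  →[8↦9]→  9^(9 + 1) + 3·9^3 + 3·9^2 + 2·9 + 7 = 3486786856  −1 ⇒ G_7=3486786855
G_7=3486786855  [base 9] 9^(9 + 1) + 3·9^3 + 3·9^2 + 2·9 + 6  →[9↦10]→  10^(10 + 1) + 3·10^3 + 3·10^2 + 2·10 + 6 = 100000003326  −1 ⇒ G_8=100000003325

ω^(ω + 1) + ω^3·3 + ω^2·3 + ω·2 + 5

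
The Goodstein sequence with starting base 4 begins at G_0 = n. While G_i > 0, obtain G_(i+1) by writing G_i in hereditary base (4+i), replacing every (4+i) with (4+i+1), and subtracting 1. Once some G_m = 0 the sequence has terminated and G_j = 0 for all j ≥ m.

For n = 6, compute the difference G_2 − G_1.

0

step 0: 6 = 4 + 2; sub 5 for 4: 5 + 2; = 7; G_1 = 7−1 = 6
step 1: 6 = 5 + 1; sub 6 for 5: 6 + 1; = 7; G_2 = 7−1 = 6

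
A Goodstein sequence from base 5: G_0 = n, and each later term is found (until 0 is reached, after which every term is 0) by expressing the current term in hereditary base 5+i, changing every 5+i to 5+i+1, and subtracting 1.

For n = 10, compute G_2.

11

[0] 10 ≡ 2·5 (base 5). Lift 6: 12. −1: 11.
[1] 11 ≡ 6 + 5 (base 6). Lift 7: 12. −1: 11.
[2] 11 ≡ 7 + 4 (base 7). Lift 8: 12. −1: 11.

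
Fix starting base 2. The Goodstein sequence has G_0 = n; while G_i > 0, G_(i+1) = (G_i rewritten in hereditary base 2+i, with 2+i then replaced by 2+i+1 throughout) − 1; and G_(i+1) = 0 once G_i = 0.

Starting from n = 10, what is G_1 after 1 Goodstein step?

83

step 0: 10 = 2^(2 + 1) + 2; sub 3 for 2: 3^(3 + 1) + 3; = 84; G_1 = 84−1 = 83
step 1: 83 = 3^(3 + 1) + 2; sub 4 for 3: 4^(4 + 1) + 2; = 1026; G_2 = 1026−1 = 1025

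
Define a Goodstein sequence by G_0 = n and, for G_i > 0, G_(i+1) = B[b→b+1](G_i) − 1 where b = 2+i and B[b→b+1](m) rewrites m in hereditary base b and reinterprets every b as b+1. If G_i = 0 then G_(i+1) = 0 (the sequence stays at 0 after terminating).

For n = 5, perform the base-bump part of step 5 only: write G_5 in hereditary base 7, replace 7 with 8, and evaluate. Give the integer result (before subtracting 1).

1752

step 0: 5 = 2^2 + 1; sub 3 for 2: 3^3 + 1; = 28; G_1 = 28−1 = 27
step 1: 27 = 3^3; sub 4 for 3: 4^4; = 256; G_2 = 256−1 = 255
step 2: 255 = 3·4^3 + 3·4^2 + 3·4 + 3; sub 5 for 4: 3·5^3 + 3·5^2 + 3·5 + 3; = 468; G_3 = 468−1 = 467
step 3: 467 = 3·5^3 + 3·5^2 + 3·5 + 2; sub 6 for 5: 3·6^3 + 3·6^2 + 3·6 + 2; = 776; G_4 = 776−1 = 775
step 4: 775 = 3·6^3 + 3·6^2 + 3·6 + 1; sub 7 for 6: 3·7^3 + 3·7^2 + 3·7 + 1; = 1198; G_5 = 1198−1 = 1197
step 5: 1197 = 3·7^3 + 3·7^2 + 3·7; sub 8 for 7: 3·8^3 + 3·8^2 + 3·8; = 1752; G_6 = 1752−1 = 1751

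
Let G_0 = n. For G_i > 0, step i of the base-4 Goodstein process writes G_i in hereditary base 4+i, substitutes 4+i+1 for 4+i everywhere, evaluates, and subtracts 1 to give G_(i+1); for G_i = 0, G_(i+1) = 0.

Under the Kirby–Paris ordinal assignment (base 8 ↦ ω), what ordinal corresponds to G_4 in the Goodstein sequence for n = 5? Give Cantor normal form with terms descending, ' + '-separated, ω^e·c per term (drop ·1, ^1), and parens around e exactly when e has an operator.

G_0 = 5. HB_4(5) = 4 + 1. Bump = 6. G_1 = 5.
G_1 = 5. HB_5(5) = 5. Bump = 6. G_2 = 5.
G_2 = 5. HB_6(5) = 5. Bump = 5. G_3 = 4.
G_3 = 4. HB_7(4) = 4. Bump = 4. G_4 = 3.
G_4 = 3. HB_8(3) = 3. Bump = 3. G_5 = 2.

3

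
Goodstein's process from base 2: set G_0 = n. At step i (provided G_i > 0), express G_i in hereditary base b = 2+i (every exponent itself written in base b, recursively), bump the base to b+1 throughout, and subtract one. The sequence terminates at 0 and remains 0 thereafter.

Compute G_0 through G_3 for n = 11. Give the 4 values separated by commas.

(0) 11|_2 = 2^(2 + 1) + 2 + 1 ↦ 3^(3 + 1) + 3 + 1|_3 = 85 ⇒ 84
(1) 84|_3 = 3^(3 + 1) + 3 ↦ 4^(4 + 1) + 4|_4 = 1028 ⇒ 1027
(2) 1027|_4 = 4^(4 + 1) + 3 ↦ 5^(5 + 1) + 3|_5 = 15628 ⇒ 15627

11, 84, 1027, 15627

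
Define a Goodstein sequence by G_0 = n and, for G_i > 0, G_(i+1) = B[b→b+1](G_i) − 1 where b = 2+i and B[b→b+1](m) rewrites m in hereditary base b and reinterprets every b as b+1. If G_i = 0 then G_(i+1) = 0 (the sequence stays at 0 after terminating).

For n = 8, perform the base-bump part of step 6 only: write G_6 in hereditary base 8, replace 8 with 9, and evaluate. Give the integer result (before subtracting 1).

(0) 8|_2 = 2^(2 + 1) ↦ 3^(3 + 1)|_3 = 81 ⇒ 80
(1) 80|_3 = 2·3^3 + 2·3^2 + 2·3 + 2 ↦ 2·4^4 + 2·4^2 + 2·4 + 2|_4 = 554 ⇒ 553
(2) 553|_4 = 2·4^4 + 2·4^2 + 2·4 + 1 ↦ 2·5^5 + 2·5^2 + 2·5 + 1|_5 = 6311 ⇒ 6310
(3) 6310|_5 = 2·5^5 + 2·5^2 + 2·5 ↦ 2·6^6 + 2·6^2 + 2·6|_6 = 93396 ⇒ 93395
(4) 93395|_6 = 2·6^6 + 2·6^2 + 6 + 5 ↦ 2·7^7 + 2·7^2 + 7 + 5|_7 = 1647196 ⇒ 1647195
(5) 1647195|_7 = 2·7^7 + 2·7^2 + 7 + 4 ↦ 2·8^8 + 2·8^2 + 8 + 4|_8 = 33554572 ⇒ 33554571
(6) 33554571|_8 = 2·8^8 + 2·8^2 + 8 + 3 ↦ 2·9^9 + 2·9^2 + 9 + 3|_9 = 774841152 ⇒ 774841151

774841152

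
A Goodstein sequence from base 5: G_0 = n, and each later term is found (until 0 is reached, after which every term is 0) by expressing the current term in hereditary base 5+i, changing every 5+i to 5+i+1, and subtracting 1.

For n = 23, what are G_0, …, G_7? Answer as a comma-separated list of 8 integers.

[0] 23 ≡ 4·5 + 3 (base 5). Lift 6: 27. −1: 26.
[1] 26 ≡ 4·6 + 2 (base 6). Lift 7: 30. −1: 29.
[2] 29 ≡ 4·7 + 1 (base 7). Lift 8: 33. −1: 32.
[3] 32 ≡ 4·8 (base 8). Lift 9: 36. −1: 35.
[4] 35 ≡ 3·9 + 8 (base 9). Lift 10: 38. −1: 37.
[5] 37 ≡ 3·10 + 7 (base 10). Lift 11: 40. −1: 39.
[6] 39 ≡ 3·11 + 6 (base 11). Lift 12: 42. −1: 41.

23, 26, 29, 32, 35, 37, 39, 41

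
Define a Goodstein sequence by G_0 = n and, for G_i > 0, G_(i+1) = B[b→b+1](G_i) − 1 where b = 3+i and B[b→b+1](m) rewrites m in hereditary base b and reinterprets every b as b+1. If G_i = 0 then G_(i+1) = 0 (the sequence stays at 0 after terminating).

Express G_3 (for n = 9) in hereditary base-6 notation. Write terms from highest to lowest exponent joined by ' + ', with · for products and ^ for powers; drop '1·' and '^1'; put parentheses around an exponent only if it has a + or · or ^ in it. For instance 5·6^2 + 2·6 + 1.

3·6 + 1

9 —HB3→ 3^2 —bump→ 4^2 = 16 —(−1)→ 15
15 —HB4→ 3·4 + 3 —bump→ 3·5 + 3 = 18 —(−1)→ 17
17 —HB5→ 3·5 + 2 —bump→ 3·6 + 2 = 20 —(−1)→ 19
19 —HB6→ 3·6 + 1 —bump→ 3·7 + 1 = 22 —(−1)→ 21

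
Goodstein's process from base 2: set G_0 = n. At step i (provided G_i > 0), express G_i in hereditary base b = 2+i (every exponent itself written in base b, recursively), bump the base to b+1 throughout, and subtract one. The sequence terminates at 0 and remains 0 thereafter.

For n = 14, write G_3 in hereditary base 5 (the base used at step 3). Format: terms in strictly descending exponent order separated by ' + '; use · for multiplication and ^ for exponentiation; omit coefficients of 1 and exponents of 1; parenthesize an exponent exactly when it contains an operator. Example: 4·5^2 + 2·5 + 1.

step 0: 14 = 2^(2 + 1) + 2^2 + 2; sub 3 for 2: 3^(3 + 1) + 3^3 + 3; = 111; G_1 = 111−1 = 110
step 1: 110 = 3^(3 + 1) + 3^3 + 2; sub 4 for 3: 4^(4 + 1) + 4^4 + 2; = 1282; G_2 = 1282−1 = 1281
step 2: 1281 = 4^(4 + 1) + 4^4 + 1; sub 5 for 4: 5^(5 + 1) + 5^5 + 1; = 18751; G_3 = 18751−1 = 18750
step 3: 18750 = 5^(5 + 1) + 5^5; sub 6 for 5: 6^(6 + 1) + 6^6; = 326592; G_4 = 326592−1 = 326591

5^(5 + 1) + 5^5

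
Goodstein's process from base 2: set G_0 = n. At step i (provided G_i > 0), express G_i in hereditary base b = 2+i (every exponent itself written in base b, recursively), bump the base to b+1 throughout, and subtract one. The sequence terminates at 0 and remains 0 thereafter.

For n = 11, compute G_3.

15627

11 —HB2→ 2^(2 + 1) + 2 + 1 —bump→ 3^(3 + 1) + 3 + 1 = 85 —(−1)→ 84
84 —HB3→ 3^(3 + 1) + 3 —bump→ 4^(4 + 1) + 4 = 1028 —(−1)→ 1027
1027 —HB4→ 4^(4 + 1) + 3 —bump→ 5^(5 + 1) + 3 = 15628 —(−1)→ 15627
15627 —HB5→ 5^(5 + 1) + 2 —bump→ 6^(6 + 1) + 2 = 279938 —(−1)→ 279937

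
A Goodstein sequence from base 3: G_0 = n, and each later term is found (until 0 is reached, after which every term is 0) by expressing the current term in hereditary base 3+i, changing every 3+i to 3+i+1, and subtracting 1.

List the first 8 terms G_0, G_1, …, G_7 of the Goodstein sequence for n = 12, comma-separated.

i=0: 12 = 3^2 + 3 (b=3); 3→4: 4^2 + 4 = 20; 20−1 = 19
i=1: 19 = 4^2 + 3 (b=4); 4→5: 5^2 + 3 = 28; 28−1 = 27
i=2: 27 = 5^2 + 2 (b=5); 5→6: 6^2 + 2 = 38; 38−1 = 37
i=3: 37 = 6^2 + 1 (b=6); 6→7: 7^2 + 1 = 50; 50−1 = 49
i=4: 49 = 7^2 (b=7); 7→8: 8^2 = 64; 64−1 = 63
i=5: 63 = 7·8 + 7 (b=8); 8→9: 7·9 + 7 = 70; 70−1 = 69
i=6: 69 = 7·9 + 6 (b=9); 9→10: 7·10 + 6 = 76; 76−1 = 75

12, 19, 27, 37, 49, 63, 69, 75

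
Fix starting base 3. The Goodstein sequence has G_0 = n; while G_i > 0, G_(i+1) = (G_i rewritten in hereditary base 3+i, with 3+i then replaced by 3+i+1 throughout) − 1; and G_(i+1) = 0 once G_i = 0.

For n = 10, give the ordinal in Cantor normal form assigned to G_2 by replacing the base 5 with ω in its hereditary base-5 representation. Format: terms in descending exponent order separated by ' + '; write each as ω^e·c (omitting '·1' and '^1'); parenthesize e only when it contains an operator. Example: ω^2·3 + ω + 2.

base 3: 10 = 3^2 + 1; at 4: 4^2 + 1 = 17; next = 16
base 4: 16 = 4^2; at 5: 5^2 = 25; next = 24
base 5: 24 = 4·5 + 4; at 6: 4·6 + 4 = 28; next = 27

ω·4 + 4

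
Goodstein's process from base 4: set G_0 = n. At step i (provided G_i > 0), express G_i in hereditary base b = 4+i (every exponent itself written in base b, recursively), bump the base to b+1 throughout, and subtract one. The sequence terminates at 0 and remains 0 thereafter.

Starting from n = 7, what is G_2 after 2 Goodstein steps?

G_0 = 7. HB_4(7) = 4 + 3. Bump = 8. G_1 = 7.
G_1 = 7. HB_5(7) = 5 + 2. Bump = 8. G_2 = 7.
G_2 = 7. HB_6(7) = 6 + 1. Bump = 8. G_3 = 7.

7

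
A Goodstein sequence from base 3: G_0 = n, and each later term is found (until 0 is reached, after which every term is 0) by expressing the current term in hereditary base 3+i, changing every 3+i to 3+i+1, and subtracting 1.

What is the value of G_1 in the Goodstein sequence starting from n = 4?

4

G_0 = 4. HB_3(4) = 3 + 1. Bump = 5. G_1 = 4.
G_1 = 4. HB_4(4) = 4. Bump = 5. G_2 = 4.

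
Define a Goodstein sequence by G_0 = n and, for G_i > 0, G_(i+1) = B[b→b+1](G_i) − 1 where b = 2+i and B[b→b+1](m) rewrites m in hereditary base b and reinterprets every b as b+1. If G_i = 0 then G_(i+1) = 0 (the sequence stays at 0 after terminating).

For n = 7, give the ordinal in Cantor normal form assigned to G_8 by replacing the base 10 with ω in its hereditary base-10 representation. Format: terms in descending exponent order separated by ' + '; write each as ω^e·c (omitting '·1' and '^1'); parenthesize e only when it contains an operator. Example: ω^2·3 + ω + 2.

ω^7·7 + ω^6·7 + ω^5·7 + ω^4·7 + ω^3·7 + ω^2·7 + ω·7 + 5

G_0 = 7. HB_2(7) = 2^2 + 2 + 1. Bump = 31. G_1 = 30.
G_1 = 30. HB_3(30) = 3^3 + 3. Bump = 260. G_2 = 259.
G_2 = 259. HB_4(259) = 4^4 + 3. Bump = 3128. G_3 = 3127.
G_3 = 3127. HB_5(3127) = 5^5 + 2. Bump = 46658. G_4 = 46657.
G_4 = 46657. HB_6(46657) = 6^6 + 1. Bump = 823544. G_5 = 823543.
G_5 = 823543. HB_7(823543) = 7^7. Bump = 16777216. G_6 = 16777215.
G_6 = 16777215. HB_8(16777215) = 7·8^7 + 7·8^6 + 7·8^5 + 7·8^4 + 7·8^3 + 7·8^2 + 7·8 + 7. Bump = 37665880. G_7 = 37665879.
G_7 = 37665879. HB_9(37665879) = 7·9^7 + 7·9^6 + 7·9^5 + 7·9^4 + 7·9^3 + 7·9^2 + 7·9 + 6. Bump = 77777776. G_8 = 77777775.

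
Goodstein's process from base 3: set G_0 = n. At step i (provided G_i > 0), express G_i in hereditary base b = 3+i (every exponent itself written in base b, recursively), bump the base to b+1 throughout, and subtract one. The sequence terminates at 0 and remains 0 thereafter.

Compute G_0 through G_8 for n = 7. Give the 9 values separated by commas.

(0) 7|_3 = 2·3 + 1 ↦ 2·4 + 1|_4 = 9 ⇒ 8
(1) 8|_4 = 2·4 ↦ 2·5|_5 = 10 ⇒ 9
(2) 9|_5 = 5 + 4 ↦ 6 + 4|_6 = 10 ⇒ 9
(3) 9|_6 = 6 + 3 ↦ 7 + 3|_7 = 10 ⇒ 9
(4) 9|_7 = 7 + 2 ↦ 8 + 2|_8 = 10 ⇒ 9
(5) 9|_8 = 8 + 1 ↦ 9 + 1|_9 = 10 ⇒ 9
(6) 9|_9 = 9 ↦ 10|_10 = 10 ⇒ 9
(7) 9|_10 = 9 ↦ 9|_11 = 9 ⇒ 8

7, 8, 9, 9, 9, 9, 9, 9, 8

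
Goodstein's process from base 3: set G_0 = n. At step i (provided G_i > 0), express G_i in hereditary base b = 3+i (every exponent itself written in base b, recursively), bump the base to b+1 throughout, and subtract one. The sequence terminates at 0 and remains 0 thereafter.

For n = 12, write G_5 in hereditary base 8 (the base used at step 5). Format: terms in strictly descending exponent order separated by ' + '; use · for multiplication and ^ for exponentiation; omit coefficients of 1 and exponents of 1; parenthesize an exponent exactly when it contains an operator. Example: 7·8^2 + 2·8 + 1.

7·8 + 7

[0] 12 ≡ 3^2 + 3 (base 3). Lift 4: 20. −1: 19.
[1] 19 ≡ 4^2 + 3 (base 4). Lift 5: 28. −1: 27.
[2] 27 ≡ 5^2 + 2 (base 5). Lift 6: 38. −1: 37.
[3] 37 ≡ 6^2 + 1 (base 6). Lift 7: 50. −1: 49.
[4] 49 ≡ 7^2 (base 7). Lift 8: 64. −1: 63.
[5] 63 ≡ 7·8 + 7 (base 8). Lift 9: 70. −1: 69.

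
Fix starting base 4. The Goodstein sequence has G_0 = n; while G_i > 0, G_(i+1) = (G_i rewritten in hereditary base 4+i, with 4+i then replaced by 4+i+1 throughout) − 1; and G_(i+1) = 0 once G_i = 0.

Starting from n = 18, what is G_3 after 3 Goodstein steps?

G_0 = 18. HB_4(18) = 4^2 + 2. Bump = 27. G_1 = 26.
G_1 = 26. HB_5(26) = 5^2 + 1. Bump = 37. G_2 = 36.
G_2 = 36. HB_6(36) = 6^2. Bump = 49. G_3 = 48.

48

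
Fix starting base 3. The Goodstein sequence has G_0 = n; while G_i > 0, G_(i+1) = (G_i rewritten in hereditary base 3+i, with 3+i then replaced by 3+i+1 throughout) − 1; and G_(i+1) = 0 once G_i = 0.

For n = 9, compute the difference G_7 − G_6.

1

(0) 9|_3 = 3^2 ↦ 4^2|_4 = 16 ⇒ 15
(1) 15|_4 = 3·4 + 3 ↦ 3·5 + 3|_5 = 18 ⇒ 17
(2) 17|_5 = 3·5 + 2 ↦ 3·6 + 2|_6 = 20 ⇒ 19
(3) 19|_6 = 3·6 + 1 ↦ 3·7 + 1|_7 = 22 ⇒ 21
(4) 21|_7 = 3·7 ↦ 3·8|_8 = 24 ⇒ 23
(5) 23|_8 = 2·8 + 7 ↦ 2·9 + 7|_9 = 25 ⇒ 24
(6) 24|_9 = 2·9 + 6 ↦ 2·10 + 6|_10 = 26 ⇒ 25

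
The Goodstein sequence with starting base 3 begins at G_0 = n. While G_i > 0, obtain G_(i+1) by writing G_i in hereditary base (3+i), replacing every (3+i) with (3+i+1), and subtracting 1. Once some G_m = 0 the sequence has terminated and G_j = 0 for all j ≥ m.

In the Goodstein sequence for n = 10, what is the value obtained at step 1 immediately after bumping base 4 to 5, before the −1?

25

i=0: 10 = 3^2 + 1 (b=3); 3→4: 4^2 + 1 = 17; 17−1 = 16
i=1: 16 = 4^2 (b=4); 4→5: 5^2 = 25; 25−1 = 24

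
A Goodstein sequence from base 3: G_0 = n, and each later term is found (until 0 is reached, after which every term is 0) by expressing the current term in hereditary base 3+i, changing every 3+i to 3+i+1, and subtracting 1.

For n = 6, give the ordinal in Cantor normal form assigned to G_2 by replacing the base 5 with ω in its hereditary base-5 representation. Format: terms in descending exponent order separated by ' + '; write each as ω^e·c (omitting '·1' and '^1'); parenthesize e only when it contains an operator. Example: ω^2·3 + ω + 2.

ω + 2

G_0 = 6. HB_3(6) = 2·3. Bump = 8. G_1 = 7.
G_1 = 7. HB_4(7) = 4 + 3. Bump = 8. G_2 = 7.
G_2 = 7. HB_5(7) = 5 + 2. Bump = 8. G_3 = 7.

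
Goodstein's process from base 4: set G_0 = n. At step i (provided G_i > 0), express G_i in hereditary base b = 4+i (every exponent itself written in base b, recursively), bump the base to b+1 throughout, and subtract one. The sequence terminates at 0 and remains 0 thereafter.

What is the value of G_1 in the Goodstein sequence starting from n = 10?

11

i=0: 10 = 2·4 + 2 (b=4); 4→5: 2·5 + 2 = 12; 12−1 = 11
i=1: 11 = 2·5 + 1 (b=5); 5→6: 2·6 + 1 = 13; 13−1 = 12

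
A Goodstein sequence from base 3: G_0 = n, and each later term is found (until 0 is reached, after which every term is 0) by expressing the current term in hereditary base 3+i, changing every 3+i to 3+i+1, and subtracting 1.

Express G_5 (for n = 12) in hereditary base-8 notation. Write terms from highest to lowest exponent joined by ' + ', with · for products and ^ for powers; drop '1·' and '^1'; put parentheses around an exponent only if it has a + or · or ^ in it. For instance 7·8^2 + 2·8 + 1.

7·8 + 7

(0) 12|_3 = 3^2 + 3 ↦ 4^2 + 4|_4 = 20 ⇒ 19
(1) 19|_4 = 4^2 + 3 ↦ 5^2 + 3|_5 = 28 ⇒ 27
(2) 27|_5 = 5^2 + 2 ↦ 6^2 + 2|_6 = 38 ⇒ 37
(3) 37|_6 = 6^2 + 1 ↦ 7^2 + 1|_7 = 50 ⇒ 49
(4) 49|_7 = 7^2 ↦ 8^2|_8 = 64 ⇒ 63
(5) 63|_8 = 7·8 + 7 ↦ 7·9 + 7|_9 = 70 ⇒ 69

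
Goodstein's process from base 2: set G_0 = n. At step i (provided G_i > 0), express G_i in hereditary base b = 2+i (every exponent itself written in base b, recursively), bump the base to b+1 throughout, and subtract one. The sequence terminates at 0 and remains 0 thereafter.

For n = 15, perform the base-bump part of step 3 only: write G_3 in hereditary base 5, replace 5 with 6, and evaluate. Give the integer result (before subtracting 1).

326594

i=0: 15 = 2^(2 + 1) + 2^2 + 2 + 1 (b=2); 2→3: 3^(3 + 1) + 3^3 + 3 + 1 = 112; 112−1 = 111
i=1: 111 = 3^(3 + 1) + 3^3 + 3 (b=3); 3→4: 4^(4 + 1) + 4^4 + 4 = 1284; 1284−1 = 1283
i=2: 1283 = 4^(4 + 1) + 4^4 + 3 (b=4); 4→5: 5^(5 + 1) + 5^5 + 3 = 18753; 18753−1 = 18752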